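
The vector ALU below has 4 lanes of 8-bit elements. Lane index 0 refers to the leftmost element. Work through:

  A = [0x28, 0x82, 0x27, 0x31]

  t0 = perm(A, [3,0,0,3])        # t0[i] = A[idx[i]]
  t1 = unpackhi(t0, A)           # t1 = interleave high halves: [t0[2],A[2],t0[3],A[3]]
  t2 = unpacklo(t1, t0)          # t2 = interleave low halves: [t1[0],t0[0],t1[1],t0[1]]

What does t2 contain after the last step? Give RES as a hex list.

RES = [0x28, 0x31, 0x27, 0x28]

t0 = [0x31, 0x28, 0x28, 0x31]
t1 = [0x28, 0x27, 0x31, 0x31]
t2 = [0x28, 0x31, 0x27, 0x28]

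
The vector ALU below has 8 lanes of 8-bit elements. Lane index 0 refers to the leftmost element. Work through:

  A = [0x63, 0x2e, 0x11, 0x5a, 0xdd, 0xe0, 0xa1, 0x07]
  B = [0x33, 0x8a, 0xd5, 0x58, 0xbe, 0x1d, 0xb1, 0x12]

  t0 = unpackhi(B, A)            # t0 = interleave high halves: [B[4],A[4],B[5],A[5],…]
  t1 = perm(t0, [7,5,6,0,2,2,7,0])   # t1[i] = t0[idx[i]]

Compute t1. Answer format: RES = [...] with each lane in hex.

RES = [ 0x07  0xa1  0x12  0xbe  0x1d  0x1d  0x07  0xbe ]

  t0: be dd 1d e0 b1 a1 12 07
  t1: 07 a1 12 be 1d 1d 07 be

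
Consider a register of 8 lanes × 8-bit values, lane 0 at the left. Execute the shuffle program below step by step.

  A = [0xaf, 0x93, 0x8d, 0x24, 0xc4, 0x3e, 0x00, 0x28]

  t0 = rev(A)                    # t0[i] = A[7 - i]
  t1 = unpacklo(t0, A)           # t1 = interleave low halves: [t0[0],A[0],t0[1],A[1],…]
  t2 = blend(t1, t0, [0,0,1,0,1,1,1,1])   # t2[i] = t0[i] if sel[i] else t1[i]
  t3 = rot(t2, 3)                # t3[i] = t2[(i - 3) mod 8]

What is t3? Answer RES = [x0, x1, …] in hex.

RES = [ 0x8d  0x93  0xaf  0x28  0xaf  0x3e  0x93  0x24 ]

t0 = [0x28, 0x00, 0x3e, 0xc4, 0x24, 0x8d, 0x93, 0xaf]
t1 = [0x28, 0xaf, 0x00, 0x93, 0x3e, 0x8d, 0xc4, 0x24]
t2 = [0x28, 0xaf, 0x3e, 0x93, 0x24, 0x8d, 0x93, 0xaf]
t3 = [0x8d, 0x93, 0xaf, 0x28, 0xaf, 0x3e, 0x93, 0x24]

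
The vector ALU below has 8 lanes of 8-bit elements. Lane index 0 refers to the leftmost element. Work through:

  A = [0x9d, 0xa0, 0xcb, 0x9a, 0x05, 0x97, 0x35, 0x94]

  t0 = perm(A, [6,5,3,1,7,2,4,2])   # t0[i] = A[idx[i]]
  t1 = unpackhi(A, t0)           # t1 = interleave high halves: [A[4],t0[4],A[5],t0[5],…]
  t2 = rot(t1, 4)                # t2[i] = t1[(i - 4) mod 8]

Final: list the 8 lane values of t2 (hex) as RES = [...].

RES = [ 0x35  0x05  0x94  0xcb  0x05  0x94  0x97  0xcb ]

  t0: 35 97 9a a0 94 cb 05 cb
  t1: 05 94 97 cb 35 05 94 cb
  t2: 35 05 94 cb 05 94 97 cb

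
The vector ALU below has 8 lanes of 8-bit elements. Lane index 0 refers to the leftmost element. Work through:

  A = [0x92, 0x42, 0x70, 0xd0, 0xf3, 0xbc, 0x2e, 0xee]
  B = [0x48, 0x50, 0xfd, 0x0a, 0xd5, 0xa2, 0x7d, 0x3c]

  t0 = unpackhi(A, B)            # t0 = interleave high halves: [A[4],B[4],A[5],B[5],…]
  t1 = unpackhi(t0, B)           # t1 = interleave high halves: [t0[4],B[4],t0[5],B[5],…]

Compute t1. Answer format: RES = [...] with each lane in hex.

RES = [ 0x2e  0xd5  0x7d  0xa2  0xee  0x7d  0x3c  0x3c ]

  t0: f3 d5 bc a2 2e 7d ee 3c
  t1: 2e d5 7d a2 ee 7d 3c 3c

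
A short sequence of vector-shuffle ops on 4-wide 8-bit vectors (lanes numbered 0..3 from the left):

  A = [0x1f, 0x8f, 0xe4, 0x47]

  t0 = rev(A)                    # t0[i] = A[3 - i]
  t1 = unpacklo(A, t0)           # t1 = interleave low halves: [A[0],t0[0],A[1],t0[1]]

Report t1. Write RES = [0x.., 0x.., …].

RES = [ 0x1f  0x47  0x8f  0xe4 ]

  t0: 47 e4 8f 1f
  t1: 1f 47 8f e4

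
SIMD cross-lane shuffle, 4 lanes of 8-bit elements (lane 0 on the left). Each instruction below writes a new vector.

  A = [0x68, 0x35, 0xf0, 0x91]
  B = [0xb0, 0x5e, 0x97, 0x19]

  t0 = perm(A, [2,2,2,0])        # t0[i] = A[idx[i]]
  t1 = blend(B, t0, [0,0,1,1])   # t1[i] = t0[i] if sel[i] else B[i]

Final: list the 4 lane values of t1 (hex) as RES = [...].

RES = [ 0xb0  0x5e  0xf0  0x68 ]

  t0: f0 f0 f0 68
  t1: b0 5e f0 68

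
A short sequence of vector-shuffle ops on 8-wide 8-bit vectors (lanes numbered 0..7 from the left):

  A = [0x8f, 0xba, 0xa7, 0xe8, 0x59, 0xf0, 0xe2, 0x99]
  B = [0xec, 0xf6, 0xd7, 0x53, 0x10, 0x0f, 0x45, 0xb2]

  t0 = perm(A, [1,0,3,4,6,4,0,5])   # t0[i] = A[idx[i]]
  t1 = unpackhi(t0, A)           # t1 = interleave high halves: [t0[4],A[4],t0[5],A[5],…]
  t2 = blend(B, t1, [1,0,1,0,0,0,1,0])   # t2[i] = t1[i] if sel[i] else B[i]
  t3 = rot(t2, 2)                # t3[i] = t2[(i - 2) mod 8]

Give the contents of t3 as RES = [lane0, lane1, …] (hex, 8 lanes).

RES = [0xf0, 0xb2, 0xe2, 0xf6, 0x59, 0x53, 0x10, 0x0f]

→ t0 |ba|8f|e8|59|e2|59|8f|f0|
→ t1 |e2|59|59|f0|8f|e2|f0|99|
→ t2 |e2|f6|59|53|10|0f|f0|b2|
→ t3 |f0|b2|e2|f6|59|53|10|0f|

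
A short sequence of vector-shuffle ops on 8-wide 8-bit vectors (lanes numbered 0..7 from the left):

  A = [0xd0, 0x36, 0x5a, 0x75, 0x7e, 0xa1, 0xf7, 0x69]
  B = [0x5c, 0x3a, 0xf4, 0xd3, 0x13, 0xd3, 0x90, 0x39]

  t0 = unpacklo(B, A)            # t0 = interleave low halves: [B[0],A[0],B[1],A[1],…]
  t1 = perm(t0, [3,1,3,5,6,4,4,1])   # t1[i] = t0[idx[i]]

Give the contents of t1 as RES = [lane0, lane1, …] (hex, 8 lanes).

RES = [0x36, 0xd0, 0x36, 0x5a, 0xd3, 0xf4, 0xf4, 0xd0]

→ t0 |5c|d0|3a|36|f4|5a|d3|75|
→ t1 |36|d0|36|5a|d3|f4|f4|d0|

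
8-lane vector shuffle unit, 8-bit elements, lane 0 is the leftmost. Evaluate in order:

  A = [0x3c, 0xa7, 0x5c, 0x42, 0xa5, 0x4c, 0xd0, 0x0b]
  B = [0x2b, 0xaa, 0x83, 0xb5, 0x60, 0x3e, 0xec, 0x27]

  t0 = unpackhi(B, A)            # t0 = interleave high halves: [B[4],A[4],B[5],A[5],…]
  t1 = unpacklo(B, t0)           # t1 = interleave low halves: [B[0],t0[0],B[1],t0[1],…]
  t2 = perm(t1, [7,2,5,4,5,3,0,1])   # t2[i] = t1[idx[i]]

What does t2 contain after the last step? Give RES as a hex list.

RES = [0x4c, 0xaa, 0x3e, 0x83, 0x3e, 0xa5, 0x2b, 0x60]

→ t0 |60|a5|3e|4c|ec|d0|27|0b|
→ t1 |2b|60|aa|a5|83|3e|b5|4c|
→ t2 |4c|aa|3e|83|3e|a5|2b|60|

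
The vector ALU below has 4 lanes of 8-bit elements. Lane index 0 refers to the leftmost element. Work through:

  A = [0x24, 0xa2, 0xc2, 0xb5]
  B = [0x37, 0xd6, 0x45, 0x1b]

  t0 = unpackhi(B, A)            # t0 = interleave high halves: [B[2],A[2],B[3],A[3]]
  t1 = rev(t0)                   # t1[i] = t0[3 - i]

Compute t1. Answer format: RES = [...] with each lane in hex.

→ t0 |45|c2|1b|b5|
→ t1 |b5|1b|c2|45|

RES = [0xb5, 0x1b, 0xc2, 0x45]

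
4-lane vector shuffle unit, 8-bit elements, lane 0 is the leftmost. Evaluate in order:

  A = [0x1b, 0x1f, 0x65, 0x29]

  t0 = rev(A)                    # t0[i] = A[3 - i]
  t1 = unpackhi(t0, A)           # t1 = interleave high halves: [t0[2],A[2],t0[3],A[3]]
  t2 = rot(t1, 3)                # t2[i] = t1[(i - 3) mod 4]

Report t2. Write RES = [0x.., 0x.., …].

RES = [ 0x65  0x1b  0x29  0x1f ]

t0 = [0x29, 0x65, 0x1f, 0x1b]
t1 = [0x1f, 0x65, 0x1b, 0x29]
t2 = [0x65, 0x1b, 0x29, 0x1f]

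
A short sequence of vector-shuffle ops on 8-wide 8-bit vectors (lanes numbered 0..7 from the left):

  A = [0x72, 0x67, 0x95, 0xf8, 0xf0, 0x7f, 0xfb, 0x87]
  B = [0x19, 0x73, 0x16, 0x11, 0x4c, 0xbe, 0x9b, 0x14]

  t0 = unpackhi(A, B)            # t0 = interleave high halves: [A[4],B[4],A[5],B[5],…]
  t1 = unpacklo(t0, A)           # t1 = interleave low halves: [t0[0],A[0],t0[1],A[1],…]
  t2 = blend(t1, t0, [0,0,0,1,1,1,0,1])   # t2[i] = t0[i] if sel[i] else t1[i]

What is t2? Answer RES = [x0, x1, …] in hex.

→ t0 |f0|4c|7f|be|fb|9b|87|14|
→ t1 |f0|72|4c|67|7f|95|be|f8|
→ t2 |f0|72|4c|be|fb|9b|be|14|

RES = [ 0xf0  0x72  0x4c  0xbe  0xfb  0x9b  0xbe  0x14 ]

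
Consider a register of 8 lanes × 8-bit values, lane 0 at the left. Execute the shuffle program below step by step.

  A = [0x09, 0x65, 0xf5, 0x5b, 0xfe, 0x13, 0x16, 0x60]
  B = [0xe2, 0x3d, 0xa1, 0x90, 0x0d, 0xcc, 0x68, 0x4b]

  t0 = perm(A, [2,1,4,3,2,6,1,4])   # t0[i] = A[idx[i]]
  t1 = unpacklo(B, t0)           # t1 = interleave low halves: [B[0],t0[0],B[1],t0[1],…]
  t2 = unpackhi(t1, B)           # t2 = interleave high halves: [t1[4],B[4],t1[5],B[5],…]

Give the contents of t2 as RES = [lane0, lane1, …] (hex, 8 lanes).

RES = [0xa1, 0x0d, 0xfe, 0xcc, 0x90, 0x68, 0x5b, 0x4b]

  t0: f5 65 fe 5b f5 16 65 fe
  t1: e2 f5 3d 65 a1 fe 90 5b
  t2: a1 0d fe cc 90 68 5b 4b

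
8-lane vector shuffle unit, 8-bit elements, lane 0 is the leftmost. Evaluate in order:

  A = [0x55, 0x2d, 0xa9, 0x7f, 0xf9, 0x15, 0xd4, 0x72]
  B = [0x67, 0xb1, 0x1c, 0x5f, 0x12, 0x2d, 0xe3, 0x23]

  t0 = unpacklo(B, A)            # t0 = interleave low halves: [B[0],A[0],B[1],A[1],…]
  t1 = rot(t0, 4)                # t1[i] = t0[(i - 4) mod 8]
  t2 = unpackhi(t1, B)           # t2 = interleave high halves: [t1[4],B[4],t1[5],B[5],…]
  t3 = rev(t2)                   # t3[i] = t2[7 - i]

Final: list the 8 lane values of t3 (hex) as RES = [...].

  t0: 67 55 b1 2d 1c a9 5f 7f
  t1: 1c a9 5f 7f 67 55 b1 2d
  t2: 67 12 55 2d b1 e3 2d 23
  t3: 23 2d e3 b1 2d 55 12 67

RES = [ 0x23  0x2d  0xe3  0xb1  0x2d  0x55  0x12  0x67 ]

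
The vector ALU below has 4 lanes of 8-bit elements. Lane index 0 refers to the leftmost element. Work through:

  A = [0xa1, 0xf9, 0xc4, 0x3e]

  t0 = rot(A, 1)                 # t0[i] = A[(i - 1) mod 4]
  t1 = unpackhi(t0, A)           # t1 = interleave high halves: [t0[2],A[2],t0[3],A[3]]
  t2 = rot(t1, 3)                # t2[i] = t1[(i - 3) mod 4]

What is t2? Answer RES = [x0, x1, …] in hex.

RES = [0xc4, 0xc4, 0x3e, 0xf9]

  t0: 3e a1 f9 c4
  t1: f9 c4 c4 3e
  t2: c4 c4 3e f9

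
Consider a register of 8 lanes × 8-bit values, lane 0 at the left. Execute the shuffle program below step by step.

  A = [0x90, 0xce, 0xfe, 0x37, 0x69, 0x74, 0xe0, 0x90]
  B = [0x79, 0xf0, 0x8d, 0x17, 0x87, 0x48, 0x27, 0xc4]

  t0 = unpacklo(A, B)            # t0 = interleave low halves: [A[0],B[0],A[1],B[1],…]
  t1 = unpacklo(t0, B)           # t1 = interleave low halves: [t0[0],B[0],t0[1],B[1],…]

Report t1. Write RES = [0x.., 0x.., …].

→ t0 |90|79|ce|f0|fe|8d|37|17|
→ t1 |90|79|79|f0|ce|8d|f0|17|

RES = [ 0x90  0x79  0x79  0xf0  0xce  0x8d  0xf0  0x17 ]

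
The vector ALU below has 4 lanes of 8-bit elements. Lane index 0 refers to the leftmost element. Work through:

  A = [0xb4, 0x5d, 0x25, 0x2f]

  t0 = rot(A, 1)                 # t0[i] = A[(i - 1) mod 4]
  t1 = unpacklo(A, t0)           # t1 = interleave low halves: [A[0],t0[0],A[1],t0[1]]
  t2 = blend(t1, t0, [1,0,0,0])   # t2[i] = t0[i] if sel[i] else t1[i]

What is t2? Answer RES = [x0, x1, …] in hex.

RES = [0x2f, 0x2f, 0x5d, 0xb4]

t0 = [0x2f, 0xb4, 0x5d, 0x25]
t1 = [0xb4, 0x2f, 0x5d, 0xb4]
t2 = [0x2f, 0x2f, 0x5d, 0xb4]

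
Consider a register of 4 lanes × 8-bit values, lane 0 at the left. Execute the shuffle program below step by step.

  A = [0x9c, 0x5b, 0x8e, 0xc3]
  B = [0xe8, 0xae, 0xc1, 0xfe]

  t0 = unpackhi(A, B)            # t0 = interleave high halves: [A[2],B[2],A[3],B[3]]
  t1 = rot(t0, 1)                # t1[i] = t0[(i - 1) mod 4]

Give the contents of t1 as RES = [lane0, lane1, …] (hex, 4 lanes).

t0 = [0x8e, 0xc1, 0xc3, 0xfe]
t1 = [0xfe, 0x8e, 0xc1, 0xc3]

RES = [ 0xfe  0x8e  0xc1  0xc3 ]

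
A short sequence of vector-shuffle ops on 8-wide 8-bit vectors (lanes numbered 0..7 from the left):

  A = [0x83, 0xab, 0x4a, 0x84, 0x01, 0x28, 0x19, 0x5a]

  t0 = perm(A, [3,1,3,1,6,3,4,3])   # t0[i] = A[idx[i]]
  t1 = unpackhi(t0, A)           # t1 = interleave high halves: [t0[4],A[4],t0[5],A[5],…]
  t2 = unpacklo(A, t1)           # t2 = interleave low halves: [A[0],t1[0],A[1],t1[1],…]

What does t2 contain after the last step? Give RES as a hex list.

t0 = [0x84, 0xab, 0x84, 0xab, 0x19, 0x84, 0x01, 0x84]
t1 = [0x19, 0x01, 0x84, 0x28, 0x01, 0x19, 0x84, 0x5a]
t2 = [0x83, 0x19, 0xab, 0x01, 0x4a, 0x84, 0x84, 0x28]

RES = [0x83, 0x19, 0xab, 0x01, 0x4a, 0x84, 0x84, 0x28]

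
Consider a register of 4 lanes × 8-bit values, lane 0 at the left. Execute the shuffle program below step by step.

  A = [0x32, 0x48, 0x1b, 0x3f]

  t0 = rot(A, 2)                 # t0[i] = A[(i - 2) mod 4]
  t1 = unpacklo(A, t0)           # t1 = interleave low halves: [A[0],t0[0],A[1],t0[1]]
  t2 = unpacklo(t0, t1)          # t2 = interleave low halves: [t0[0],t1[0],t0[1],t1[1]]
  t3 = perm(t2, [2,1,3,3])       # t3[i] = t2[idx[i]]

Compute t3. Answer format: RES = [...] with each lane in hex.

RES = [ 0x3f  0x32  0x1b  0x1b ]

  t0: 1b 3f 32 48
  t1: 32 1b 48 3f
  t2: 1b 32 3f 1b
  t3: 3f 32 1b 1b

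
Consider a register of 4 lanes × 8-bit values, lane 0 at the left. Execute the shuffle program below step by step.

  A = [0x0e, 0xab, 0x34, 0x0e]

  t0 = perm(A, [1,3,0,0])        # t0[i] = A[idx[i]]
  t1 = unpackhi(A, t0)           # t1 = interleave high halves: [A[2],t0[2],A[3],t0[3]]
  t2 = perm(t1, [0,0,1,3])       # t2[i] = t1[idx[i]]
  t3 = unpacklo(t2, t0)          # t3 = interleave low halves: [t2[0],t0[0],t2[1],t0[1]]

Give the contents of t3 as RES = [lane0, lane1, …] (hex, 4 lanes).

RES = [0x34, 0xab, 0x34, 0x0e]

t0 = [0xab, 0x0e, 0x0e, 0x0e]
t1 = [0x34, 0x0e, 0x0e, 0x0e]
t2 = [0x34, 0x34, 0x0e, 0x0e]
t3 = [0x34, 0xab, 0x34, 0x0e]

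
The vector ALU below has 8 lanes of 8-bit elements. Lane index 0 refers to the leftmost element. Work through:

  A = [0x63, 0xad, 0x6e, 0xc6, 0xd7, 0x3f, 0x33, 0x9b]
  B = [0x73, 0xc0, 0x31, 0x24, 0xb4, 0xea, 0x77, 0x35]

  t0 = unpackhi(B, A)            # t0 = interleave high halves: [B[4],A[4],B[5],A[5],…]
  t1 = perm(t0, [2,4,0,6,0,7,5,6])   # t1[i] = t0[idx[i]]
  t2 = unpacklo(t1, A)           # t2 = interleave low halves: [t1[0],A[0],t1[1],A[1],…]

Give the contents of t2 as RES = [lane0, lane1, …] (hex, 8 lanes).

RES = [0xea, 0x63, 0x77, 0xad, 0xb4, 0x6e, 0x35, 0xc6]

→ t0 |b4|d7|ea|3f|77|33|35|9b|
→ t1 |ea|77|b4|35|b4|9b|33|35|
→ t2 |ea|63|77|ad|b4|6e|35|c6|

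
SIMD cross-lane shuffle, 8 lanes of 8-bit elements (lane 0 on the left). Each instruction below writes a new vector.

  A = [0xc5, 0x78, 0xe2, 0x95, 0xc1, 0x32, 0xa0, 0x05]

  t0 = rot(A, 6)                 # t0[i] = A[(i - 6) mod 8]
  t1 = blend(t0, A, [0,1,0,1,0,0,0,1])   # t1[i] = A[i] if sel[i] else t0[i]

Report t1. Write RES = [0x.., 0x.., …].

RES = [ 0xe2  0x78  0xc1  0x95  0xa0  0x05  0xc5  0x05 ]

  t0: e2 95 c1 32 a0 05 c5 78
  t1: e2 78 c1 95 a0 05 c5 05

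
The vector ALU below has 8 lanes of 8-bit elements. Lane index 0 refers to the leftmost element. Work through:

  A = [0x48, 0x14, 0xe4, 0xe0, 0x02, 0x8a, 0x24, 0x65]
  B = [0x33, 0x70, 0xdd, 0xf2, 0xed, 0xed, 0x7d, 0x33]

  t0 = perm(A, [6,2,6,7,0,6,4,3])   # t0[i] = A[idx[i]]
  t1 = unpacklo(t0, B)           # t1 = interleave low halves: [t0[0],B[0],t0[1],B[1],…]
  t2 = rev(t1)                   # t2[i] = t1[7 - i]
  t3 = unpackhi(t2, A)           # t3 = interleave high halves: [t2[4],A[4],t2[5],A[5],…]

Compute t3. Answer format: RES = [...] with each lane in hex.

t0 = [0x24, 0xe4, 0x24, 0x65, 0x48, 0x24, 0x02, 0xe0]
t1 = [0x24, 0x33, 0xe4, 0x70, 0x24, 0xdd, 0x65, 0xf2]
t2 = [0xf2, 0x65, 0xdd, 0x24, 0x70, 0xe4, 0x33, 0x24]
t3 = [0x70, 0x02, 0xe4, 0x8a, 0x33, 0x24, 0x24, 0x65]

RES = [0x70, 0x02, 0xe4, 0x8a, 0x33, 0x24, 0x24, 0x65]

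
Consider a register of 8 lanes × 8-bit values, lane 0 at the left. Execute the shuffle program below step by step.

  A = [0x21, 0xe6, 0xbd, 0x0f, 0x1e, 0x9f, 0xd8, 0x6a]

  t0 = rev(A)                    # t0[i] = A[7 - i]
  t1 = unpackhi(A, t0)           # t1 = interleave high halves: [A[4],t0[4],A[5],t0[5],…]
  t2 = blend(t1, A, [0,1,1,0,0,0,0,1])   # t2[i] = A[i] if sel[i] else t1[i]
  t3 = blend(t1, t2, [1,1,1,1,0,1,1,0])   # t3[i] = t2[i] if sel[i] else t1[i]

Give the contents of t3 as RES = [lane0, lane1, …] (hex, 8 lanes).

  t0: 6a d8 9f 1e 0f bd e6 21
  t1: 1e 0f 9f bd d8 e6 6a 21
  t2: 1e e6 bd bd d8 e6 6a 6a
  t3: 1e e6 bd bd d8 e6 6a 21

RES = [ 0x1e  0xe6  0xbd  0xbd  0xd8  0xe6  0x6a  0x21 ]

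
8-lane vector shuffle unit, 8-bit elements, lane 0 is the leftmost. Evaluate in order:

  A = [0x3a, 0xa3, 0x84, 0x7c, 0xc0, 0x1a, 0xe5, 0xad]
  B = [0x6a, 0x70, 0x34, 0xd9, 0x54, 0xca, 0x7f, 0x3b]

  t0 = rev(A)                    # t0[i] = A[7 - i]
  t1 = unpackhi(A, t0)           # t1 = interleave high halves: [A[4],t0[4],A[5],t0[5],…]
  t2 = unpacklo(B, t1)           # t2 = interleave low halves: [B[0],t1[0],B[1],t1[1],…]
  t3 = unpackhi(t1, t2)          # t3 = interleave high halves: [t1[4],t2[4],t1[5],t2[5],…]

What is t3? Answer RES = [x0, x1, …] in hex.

t0 = [0xad, 0xe5, 0x1a, 0xc0, 0x7c, 0x84, 0xa3, 0x3a]
t1 = [0xc0, 0x7c, 0x1a, 0x84, 0xe5, 0xa3, 0xad, 0x3a]
t2 = [0x6a, 0xc0, 0x70, 0x7c, 0x34, 0x1a, 0xd9, 0x84]
t3 = [0xe5, 0x34, 0xa3, 0x1a, 0xad, 0xd9, 0x3a, 0x84]

RES = [ 0xe5  0x34  0xa3  0x1a  0xad  0xd9  0x3a  0x84 ]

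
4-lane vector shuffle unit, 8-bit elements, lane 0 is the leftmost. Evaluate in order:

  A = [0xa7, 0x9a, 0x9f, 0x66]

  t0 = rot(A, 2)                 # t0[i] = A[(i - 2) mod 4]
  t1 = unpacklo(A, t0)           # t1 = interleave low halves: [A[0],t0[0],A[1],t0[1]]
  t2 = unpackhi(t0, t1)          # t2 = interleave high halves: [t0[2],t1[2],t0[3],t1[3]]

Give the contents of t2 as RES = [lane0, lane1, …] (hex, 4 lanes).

RES = [ 0xa7  0x9a  0x9a  0x66 ]

t0 = [0x9f, 0x66, 0xa7, 0x9a]
t1 = [0xa7, 0x9f, 0x9a, 0x66]
t2 = [0xa7, 0x9a, 0x9a, 0x66]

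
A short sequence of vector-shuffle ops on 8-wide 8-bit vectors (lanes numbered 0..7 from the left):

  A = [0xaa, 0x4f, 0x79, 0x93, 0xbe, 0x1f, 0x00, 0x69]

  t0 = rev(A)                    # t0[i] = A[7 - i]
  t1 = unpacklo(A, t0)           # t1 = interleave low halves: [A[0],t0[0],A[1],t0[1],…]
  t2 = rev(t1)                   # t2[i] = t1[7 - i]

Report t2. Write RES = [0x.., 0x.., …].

  t0: 69 00 1f be 93 79 4f aa
  t1: aa 69 4f 00 79 1f 93 be
  t2: be 93 1f 79 00 4f 69 aa

RES = [0xbe, 0x93, 0x1f, 0x79, 0x00, 0x4f, 0x69, 0xaa]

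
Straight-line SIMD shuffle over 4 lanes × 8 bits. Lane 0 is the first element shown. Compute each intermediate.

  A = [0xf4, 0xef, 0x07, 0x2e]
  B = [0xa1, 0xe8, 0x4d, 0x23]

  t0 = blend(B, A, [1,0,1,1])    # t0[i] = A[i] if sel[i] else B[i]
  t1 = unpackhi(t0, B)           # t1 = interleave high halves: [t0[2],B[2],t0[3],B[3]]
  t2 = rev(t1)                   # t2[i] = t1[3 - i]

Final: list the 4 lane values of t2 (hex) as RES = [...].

RES = [ 0x23  0x2e  0x4d  0x07 ]

t0 = [0xf4, 0xe8, 0x07, 0x2e]
t1 = [0x07, 0x4d, 0x2e, 0x23]
t2 = [0x23, 0x2e, 0x4d, 0x07]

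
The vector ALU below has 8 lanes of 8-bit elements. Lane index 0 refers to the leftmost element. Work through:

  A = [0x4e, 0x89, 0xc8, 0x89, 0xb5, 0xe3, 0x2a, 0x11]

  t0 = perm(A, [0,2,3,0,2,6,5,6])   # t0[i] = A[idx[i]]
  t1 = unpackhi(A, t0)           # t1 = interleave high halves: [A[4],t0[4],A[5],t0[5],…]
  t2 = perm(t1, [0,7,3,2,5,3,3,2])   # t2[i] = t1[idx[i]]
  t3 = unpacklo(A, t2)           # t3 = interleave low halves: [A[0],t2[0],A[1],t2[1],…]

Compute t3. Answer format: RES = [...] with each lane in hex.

t0 = [0x4e, 0xc8, 0x89, 0x4e, 0xc8, 0x2a, 0xe3, 0x2a]
t1 = [0xb5, 0xc8, 0xe3, 0x2a, 0x2a, 0xe3, 0x11, 0x2a]
t2 = [0xb5, 0x2a, 0x2a, 0xe3, 0xe3, 0x2a, 0x2a, 0xe3]
t3 = [0x4e, 0xb5, 0x89, 0x2a, 0xc8, 0x2a, 0x89, 0xe3]

RES = [ 0x4e  0xb5  0x89  0x2a  0xc8  0x2a  0x89  0xe3 ]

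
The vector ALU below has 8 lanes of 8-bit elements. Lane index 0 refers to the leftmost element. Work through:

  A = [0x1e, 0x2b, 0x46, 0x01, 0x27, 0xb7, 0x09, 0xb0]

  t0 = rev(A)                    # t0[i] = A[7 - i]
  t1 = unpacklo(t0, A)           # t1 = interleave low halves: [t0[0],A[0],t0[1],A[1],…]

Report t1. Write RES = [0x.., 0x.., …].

RES = [ 0xb0  0x1e  0x09  0x2b  0xb7  0x46  0x27  0x01 ]

  t0: b0 09 b7 27 01 46 2b 1e
  t1: b0 1e 09 2b b7 46 27 01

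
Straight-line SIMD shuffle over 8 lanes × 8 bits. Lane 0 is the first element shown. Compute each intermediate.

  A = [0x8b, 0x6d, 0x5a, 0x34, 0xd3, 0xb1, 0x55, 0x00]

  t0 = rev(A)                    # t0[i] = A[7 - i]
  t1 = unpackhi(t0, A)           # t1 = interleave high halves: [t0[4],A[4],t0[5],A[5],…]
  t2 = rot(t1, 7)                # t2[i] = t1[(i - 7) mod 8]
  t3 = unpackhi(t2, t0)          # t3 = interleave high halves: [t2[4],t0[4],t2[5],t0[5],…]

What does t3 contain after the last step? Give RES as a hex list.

RES = [ 0x55  0x34  0x8b  0x5a  0x00  0x6d  0x34  0x8b ]

t0 = [0x00, 0x55, 0xb1, 0xd3, 0x34, 0x5a, 0x6d, 0x8b]
t1 = [0x34, 0xd3, 0x5a, 0xb1, 0x6d, 0x55, 0x8b, 0x00]
t2 = [0xd3, 0x5a, 0xb1, 0x6d, 0x55, 0x8b, 0x00, 0x34]
t3 = [0x55, 0x34, 0x8b, 0x5a, 0x00, 0x6d, 0x34, 0x8b]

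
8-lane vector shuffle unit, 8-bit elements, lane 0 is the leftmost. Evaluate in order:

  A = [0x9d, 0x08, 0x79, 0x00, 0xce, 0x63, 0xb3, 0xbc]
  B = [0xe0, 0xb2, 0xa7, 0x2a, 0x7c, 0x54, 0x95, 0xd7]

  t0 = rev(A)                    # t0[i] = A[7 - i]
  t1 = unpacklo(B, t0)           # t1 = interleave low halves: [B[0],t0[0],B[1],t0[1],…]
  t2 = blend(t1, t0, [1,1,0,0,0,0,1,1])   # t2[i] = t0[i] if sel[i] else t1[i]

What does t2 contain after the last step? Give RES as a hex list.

t0 = [0xbc, 0xb3, 0x63, 0xce, 0x00, 0x79, 0x08, 0x9d]
t1 = [0xe0, 0xbc, 0xb2, 0xb3, 0xa7, 0x63, 0x2a, 0xce]
t2 = [0xbc, 0xb3, 0xb2, 0xb3, 0xa7, 0x63, 0x08, 0x9d]

RES = [ 0xbc  0xb3  0xb2  0xb3  0xa7  0x63  0x08  0x9d ]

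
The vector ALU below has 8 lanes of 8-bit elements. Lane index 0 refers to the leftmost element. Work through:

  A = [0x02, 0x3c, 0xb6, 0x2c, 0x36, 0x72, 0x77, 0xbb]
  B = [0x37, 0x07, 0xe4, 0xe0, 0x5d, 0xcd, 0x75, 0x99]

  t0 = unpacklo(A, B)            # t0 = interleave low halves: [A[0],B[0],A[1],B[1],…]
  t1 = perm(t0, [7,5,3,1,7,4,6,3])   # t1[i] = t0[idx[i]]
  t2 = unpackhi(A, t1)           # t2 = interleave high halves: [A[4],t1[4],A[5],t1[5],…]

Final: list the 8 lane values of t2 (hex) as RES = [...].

→ t0 |02|37|3c|07|b6|e4|2c|e0|
→ t1 |e0|e4|07|37|e0|b6|2c|07|
→ t2 |36|e0|72|b6|77|2c|bb|07|

RES = [0x36, 0xe0, 0x72, 0xb6, 0x77, 0x2c, 0xbb, 0x07]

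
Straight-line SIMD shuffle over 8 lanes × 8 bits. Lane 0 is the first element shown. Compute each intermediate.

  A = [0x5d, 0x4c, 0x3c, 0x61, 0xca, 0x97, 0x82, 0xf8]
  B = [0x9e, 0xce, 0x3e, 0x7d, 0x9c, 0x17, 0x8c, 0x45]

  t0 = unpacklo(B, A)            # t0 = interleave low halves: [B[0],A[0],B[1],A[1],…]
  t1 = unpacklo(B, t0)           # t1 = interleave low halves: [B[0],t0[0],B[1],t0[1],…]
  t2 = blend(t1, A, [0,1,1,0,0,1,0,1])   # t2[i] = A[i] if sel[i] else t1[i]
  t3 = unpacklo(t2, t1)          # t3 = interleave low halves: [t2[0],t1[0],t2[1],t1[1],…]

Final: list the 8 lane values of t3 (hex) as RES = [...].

  t0: 9e 5d ce 4c 3e 3c 7d 61
  t1: 9e 9e ce 5d 3e ce 7d 4c
  t2: 9e 4c 3c 5d 3e 97 7d f8
  t3: 9e 9e 4c 9e 3c ce 5d 5d

RES = [ 0x9e  0x9e  0x4c  0x9e  0x3c  0xce  0x5d  0x5d ]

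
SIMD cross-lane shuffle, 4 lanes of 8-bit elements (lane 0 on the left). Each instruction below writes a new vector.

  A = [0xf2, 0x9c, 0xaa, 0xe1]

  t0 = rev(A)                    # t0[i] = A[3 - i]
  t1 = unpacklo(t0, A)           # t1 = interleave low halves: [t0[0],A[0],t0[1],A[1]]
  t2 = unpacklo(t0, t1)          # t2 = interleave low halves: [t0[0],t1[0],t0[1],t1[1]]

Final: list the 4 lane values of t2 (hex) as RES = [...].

RES = [0xe1, 0xe1, 0xaa, 0xf2]

t0 = [0xe1, 0xaa, 0x9c, 0xf2]
t1 = [0xe1, 0xf2, 0xaa, 0x9c]
t2 = [0xe1, 0xe1, 0xaa, 0xf2]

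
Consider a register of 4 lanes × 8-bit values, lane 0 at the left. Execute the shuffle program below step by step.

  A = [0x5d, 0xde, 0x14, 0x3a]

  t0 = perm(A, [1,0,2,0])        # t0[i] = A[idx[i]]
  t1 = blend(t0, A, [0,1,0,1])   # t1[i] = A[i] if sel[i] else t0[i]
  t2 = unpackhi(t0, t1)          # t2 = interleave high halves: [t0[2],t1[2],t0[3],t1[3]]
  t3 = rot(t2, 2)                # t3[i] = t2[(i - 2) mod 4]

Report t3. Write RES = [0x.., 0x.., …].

→ t0 |de|5d|14|5d|
→ t1 |de|de|14|3a|
→ t2 |14|14|5d|3a|
→ t3 |5d|3a|14|14|

RES = [0x5d, 0x3a, 0x14, 0x14]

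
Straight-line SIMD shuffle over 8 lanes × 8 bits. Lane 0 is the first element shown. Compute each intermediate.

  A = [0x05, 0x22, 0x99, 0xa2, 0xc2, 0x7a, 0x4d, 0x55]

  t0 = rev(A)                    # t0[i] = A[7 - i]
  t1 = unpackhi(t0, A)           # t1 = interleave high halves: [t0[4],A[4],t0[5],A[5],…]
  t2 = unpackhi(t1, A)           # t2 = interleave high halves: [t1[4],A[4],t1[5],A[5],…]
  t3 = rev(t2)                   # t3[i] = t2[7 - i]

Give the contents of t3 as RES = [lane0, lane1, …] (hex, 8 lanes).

→ t0 |55|4d|7a|c2|a2|99|22|05|
→ t1 |a2|c2|99|7a|22|4d|05|55|
→ t2 |22|c2|4d|7a|05|4d|55|55|
→ t3 |55|55|4d|05|7a|4d|c2|22|

RES = [ 0x55  0x55  0x4d  0x05  0x7a  0x4d  0xc2  0x22 ]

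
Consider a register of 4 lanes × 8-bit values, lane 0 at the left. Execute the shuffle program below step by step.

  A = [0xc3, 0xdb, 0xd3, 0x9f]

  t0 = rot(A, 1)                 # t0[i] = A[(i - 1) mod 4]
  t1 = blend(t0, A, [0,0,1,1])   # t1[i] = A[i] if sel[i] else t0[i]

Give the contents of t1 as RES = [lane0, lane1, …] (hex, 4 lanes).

RES = [ 0x9f  0xc3  0xd3  0x9f ]

t0 = [0x9f, 0xc3, 0xdb, 0xd3]
t1 = [0x9f, 0xc3, 0xd3, 0x9f]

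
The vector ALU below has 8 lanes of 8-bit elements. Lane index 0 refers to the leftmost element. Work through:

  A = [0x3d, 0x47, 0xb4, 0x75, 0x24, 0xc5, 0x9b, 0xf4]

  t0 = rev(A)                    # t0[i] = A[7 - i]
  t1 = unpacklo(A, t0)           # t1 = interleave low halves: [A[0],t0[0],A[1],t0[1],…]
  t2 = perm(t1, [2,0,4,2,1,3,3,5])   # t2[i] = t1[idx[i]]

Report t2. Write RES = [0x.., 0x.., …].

→ t0 |f4|9b|c5|24|75|b4|47|3d|
→ t1 |3d|f4|47|9b|b4|c5|75|24|
→ t2 |47|3d|b4|47|f4|9b|9b|c5|

RES = [0x47, 0x3d, 0xb4, 0x47, 0xf4, 0x9b, 0x9b, 0xc5]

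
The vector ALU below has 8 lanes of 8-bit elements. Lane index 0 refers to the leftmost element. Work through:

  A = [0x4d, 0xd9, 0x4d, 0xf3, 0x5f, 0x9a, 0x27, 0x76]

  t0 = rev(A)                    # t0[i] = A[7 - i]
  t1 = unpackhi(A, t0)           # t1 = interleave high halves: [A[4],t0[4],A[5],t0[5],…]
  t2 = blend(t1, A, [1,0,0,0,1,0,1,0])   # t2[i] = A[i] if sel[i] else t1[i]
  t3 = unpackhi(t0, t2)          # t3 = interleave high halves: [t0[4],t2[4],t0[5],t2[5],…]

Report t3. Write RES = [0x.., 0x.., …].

→ t0 |76|27|9a|5f|f3|4d|d9|4d|
→ t1 |5f|f3|9a|4d|27|d9|76|4d|
→ t2 |4d|f3|9a|4d|5f|d9|27|4d|
→ t3 |f3|5f|4d|d9|d9|27|4d|4d|

RES = [ 0xf3  0x5f  0x4d  0xd9  0xd9  0x27  0x4d  0x4d ]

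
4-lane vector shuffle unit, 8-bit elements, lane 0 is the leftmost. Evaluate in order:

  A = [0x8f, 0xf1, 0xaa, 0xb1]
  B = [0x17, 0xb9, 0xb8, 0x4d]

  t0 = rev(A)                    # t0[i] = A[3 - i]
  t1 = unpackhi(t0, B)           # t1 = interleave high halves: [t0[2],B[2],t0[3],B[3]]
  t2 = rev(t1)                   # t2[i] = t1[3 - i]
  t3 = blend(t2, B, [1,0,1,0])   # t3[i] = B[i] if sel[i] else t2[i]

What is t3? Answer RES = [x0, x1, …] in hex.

t0 = [0xb1, 0xaa, 0xf1, 0x8f]
t1 = [0xf1, 0xb8, 0x8f, 0x4d]
t2 = [0x4d, 0x8f, 0xb8, 0xf1]
t3 = [0x17, 0x8f, 0xb8, 0xf1]

RES = [0x17, 0x8f, 0xb8, 0xf1]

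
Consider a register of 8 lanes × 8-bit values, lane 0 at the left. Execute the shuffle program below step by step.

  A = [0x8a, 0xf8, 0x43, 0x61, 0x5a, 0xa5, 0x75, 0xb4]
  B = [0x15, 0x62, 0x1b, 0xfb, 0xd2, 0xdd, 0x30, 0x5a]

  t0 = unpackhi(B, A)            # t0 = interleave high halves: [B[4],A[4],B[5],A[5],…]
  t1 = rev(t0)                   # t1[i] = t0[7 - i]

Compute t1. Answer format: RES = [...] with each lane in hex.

RES = [0xb4, 0x5a, 0x75, 0x30, 0xa5, 0xdd, 0x5a, 0xd2]

  t0: d2 5a dd a5 30 75 5a b4
  t1: b4 5a 75 30 a5 dd 5a d2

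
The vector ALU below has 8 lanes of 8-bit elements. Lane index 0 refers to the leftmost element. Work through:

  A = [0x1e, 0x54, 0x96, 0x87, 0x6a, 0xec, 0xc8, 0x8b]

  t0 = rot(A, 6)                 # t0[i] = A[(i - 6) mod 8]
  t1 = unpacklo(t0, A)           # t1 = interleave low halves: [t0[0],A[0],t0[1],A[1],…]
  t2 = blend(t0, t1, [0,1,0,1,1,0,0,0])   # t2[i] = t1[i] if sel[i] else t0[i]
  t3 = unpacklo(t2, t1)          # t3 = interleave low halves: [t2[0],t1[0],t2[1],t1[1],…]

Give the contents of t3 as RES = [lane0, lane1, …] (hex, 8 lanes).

→ t0 |96|87|6a|ec|c8|8b|1e|54|
→ t1 |96|1e|87|54|6a|96|ec|87|
→ t2 |96|1e|6a|54|6a|8b|1e|54|
→ t3 |96|96|1e|1e|6a|87|54|54|

RES = [0x96, 0x96, 0x1e, 0x1e, 0x6a, 0x87, 0x54, 0x54]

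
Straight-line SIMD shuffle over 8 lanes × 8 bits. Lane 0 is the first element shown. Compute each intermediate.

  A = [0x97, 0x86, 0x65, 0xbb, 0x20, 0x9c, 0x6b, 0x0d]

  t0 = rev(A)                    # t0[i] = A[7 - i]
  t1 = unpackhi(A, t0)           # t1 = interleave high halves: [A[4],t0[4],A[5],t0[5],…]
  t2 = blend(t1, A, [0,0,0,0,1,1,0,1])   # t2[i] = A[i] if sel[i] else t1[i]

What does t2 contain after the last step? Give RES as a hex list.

RES = [ 0x20  0xbb  0x9c  0x65  0x20  0x9c  0x0d  0x0d ]

→ t0 |0d|6b|9c|20|bb|65|86|97|
→ t1 |20|bb|9c|65|6b|86|0d|97|
→ t2 |20|bb|9c|65|20|9c|0d|0d|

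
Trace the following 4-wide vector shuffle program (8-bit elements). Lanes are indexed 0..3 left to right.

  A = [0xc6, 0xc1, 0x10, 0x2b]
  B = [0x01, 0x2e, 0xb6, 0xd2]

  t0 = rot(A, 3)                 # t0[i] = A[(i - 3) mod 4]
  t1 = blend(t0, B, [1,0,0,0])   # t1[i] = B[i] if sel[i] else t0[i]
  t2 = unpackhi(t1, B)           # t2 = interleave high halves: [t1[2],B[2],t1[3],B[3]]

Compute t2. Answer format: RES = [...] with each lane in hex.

→ t0 |c1|10|2b|c6|
→ t1 |01|10|2b|c6|
→ t2 |2b|b6|c6|d2|

RES = [ 0x2b  0xb6  0xc6  0xd2 ]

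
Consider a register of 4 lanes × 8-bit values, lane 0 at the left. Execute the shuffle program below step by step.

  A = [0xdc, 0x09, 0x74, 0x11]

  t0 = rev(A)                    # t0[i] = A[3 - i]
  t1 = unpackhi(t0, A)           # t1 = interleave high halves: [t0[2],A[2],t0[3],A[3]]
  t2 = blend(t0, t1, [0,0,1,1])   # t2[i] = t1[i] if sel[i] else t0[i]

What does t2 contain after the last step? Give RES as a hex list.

RES = [ 0x11  0x74  0xdc  0x11 ]

t0 = [0x11, 0x74, 0x09, 0xdc]
t1 = [0x09, 0x74, 0xdc, 0x11]
t2 = [0x11, 0x74, 0xdc, 0x11]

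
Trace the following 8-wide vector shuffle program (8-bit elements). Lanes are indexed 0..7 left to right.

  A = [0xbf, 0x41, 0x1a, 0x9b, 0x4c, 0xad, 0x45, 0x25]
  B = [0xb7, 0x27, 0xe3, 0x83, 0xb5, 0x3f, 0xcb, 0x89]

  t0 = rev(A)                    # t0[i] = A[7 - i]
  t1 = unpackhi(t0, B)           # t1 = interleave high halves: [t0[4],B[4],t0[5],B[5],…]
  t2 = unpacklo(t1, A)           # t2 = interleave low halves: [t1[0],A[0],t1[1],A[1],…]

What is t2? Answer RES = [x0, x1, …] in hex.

→ t0 |25|45|ad|4c|9b|1a|41|bf|
→ t1 |9b|b5|1a|3f|41|cb|bf|89|
→ t2 |9b|bf|b5|41|1a|1a|3f|9b|

RES = [ 0x9b  0xbf  0xb5  0x41  0x1a  0x1a  0x3f  0x9b ]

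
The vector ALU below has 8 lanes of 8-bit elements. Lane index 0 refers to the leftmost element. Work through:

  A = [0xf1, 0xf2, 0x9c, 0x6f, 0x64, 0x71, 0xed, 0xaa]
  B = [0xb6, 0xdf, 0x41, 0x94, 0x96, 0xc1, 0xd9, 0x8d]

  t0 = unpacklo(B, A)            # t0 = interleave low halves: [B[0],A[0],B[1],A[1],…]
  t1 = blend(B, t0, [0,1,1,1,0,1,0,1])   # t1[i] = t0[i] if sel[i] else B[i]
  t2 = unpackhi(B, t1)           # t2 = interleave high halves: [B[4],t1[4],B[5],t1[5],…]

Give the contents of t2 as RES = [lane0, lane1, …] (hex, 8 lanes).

  t0: b6 f1 df f2 41 9c 94 6f
  t1: b6 f1 df f2 96 9c d9 6f
  t2: 96 96 c1 9c d9 d9 8d 6f

RES = [0x96, 0x96, 0xc1, 0x9c, 0xd9, 0xd9, 0x8d, 0x6f]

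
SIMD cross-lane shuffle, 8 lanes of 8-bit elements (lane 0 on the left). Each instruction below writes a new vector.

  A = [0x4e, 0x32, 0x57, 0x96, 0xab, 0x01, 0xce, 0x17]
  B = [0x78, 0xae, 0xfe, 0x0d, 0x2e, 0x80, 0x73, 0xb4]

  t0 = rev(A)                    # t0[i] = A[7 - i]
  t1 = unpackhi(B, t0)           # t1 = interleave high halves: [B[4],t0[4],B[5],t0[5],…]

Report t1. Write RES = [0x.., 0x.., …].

t0 = [0x17, 0xce, 0x01, 0xab, 0x96, 0x57, 0x32, 0x4e]
t1 = [0x2e, 0x96, 0x80, 0x57, 0x73, 0x32, 0xb4, 0x4e]

RES = [0x2e, 0x96, 0x80, 0x57, 0x73, 0x32, 0xb4, 0x4e]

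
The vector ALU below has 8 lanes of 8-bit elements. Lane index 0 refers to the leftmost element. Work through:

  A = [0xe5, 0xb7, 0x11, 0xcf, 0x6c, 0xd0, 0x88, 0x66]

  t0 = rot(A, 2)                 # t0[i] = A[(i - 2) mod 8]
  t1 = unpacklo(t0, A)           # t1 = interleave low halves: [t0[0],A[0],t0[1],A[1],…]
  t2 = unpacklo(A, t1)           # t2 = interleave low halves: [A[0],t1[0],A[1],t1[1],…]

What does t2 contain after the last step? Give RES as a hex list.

RES = [0xe5, 0x88, 0xb7, 0xe5, 0x11, 0x66, 0xcf, 0xb7]

  t0: 88 66 e5 b7 11 cf 6c d0
  t1: 88 e5 66 b7 e5 11 b7 cf
  t2: e5 88 b7 e5 11 66 cf b7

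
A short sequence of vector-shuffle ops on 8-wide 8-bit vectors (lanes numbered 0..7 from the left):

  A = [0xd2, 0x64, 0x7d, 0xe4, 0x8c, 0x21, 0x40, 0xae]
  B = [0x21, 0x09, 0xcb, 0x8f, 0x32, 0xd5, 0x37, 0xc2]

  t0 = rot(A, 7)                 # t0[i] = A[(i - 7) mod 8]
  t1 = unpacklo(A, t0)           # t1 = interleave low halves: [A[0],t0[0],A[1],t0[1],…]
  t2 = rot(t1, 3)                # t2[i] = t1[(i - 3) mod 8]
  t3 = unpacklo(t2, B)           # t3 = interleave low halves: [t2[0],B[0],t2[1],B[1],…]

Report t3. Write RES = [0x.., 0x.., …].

RES = [ 0xe4  0x21  0xe4  0x09  0x8c  0xcb  0xd2  0x8f ]

  t0: 64 7d e4 8c 21 40 ae d2
  t1: d2 64 64 7d 7d e4 e4 8c
  t2: e4 e4 8c d2 64 64 7d 7d
  t3: e4 21 e4 09 8c cb d2 8f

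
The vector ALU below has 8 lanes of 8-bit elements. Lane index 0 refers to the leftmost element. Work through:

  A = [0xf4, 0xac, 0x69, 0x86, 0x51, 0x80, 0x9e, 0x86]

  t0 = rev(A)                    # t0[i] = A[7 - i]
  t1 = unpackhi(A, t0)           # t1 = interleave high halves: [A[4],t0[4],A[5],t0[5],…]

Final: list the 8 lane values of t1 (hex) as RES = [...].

t0 = [0x86, 0x9e, 0x80, 0x51, 0x86, 0x69, 0xac, 0xf4]
t1 = [0x51, 0x86, 0x80, 0x69, 0x9e, 0xac, 0x86, 0xf4]

RES = [ 0x51  0x86  0x80  0x69  0x9e  0xac  0x86  0xf4 ]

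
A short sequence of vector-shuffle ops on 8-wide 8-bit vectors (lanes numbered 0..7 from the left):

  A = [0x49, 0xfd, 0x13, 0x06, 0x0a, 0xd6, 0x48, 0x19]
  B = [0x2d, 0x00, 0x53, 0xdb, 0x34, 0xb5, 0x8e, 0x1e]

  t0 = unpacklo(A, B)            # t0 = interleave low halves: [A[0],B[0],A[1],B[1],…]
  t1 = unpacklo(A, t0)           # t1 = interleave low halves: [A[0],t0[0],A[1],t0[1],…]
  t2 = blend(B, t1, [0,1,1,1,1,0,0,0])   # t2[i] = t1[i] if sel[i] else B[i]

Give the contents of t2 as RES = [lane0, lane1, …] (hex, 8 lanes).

RES = [0x2d, 0x49, 0xfd, 0x2d, 0x13, 0xb5, 0x8e, 0x1e]

→ t0 |49|2d|fd|00|13|53|06|db|
→ t1 |49|49|fd|2d|13|fd|06|00|
→ t2 |2d|49|fd|2d|13|b5|8e|1e|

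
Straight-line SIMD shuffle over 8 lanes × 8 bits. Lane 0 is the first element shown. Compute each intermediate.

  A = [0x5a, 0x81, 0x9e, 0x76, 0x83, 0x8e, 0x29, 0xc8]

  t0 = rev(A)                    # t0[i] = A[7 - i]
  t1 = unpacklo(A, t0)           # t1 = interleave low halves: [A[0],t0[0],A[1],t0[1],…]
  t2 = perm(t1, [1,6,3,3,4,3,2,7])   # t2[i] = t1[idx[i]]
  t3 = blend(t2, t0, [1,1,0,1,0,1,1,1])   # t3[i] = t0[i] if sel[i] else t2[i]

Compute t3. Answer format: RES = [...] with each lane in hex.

→ t0 |c8|29|8e|83|76|9e|81|5a|
→ t1 |5a|c8|81|29|9e|8e|76|83|
→ t2 |c8|76|29|29|9e|29|81|83|
→ t3 |c8|29|29|83|9e|9e|81|5a|

RES = [ 0xc8  0x29  0x29  0x83  0x9e  0x9e  0x81  0x5a ]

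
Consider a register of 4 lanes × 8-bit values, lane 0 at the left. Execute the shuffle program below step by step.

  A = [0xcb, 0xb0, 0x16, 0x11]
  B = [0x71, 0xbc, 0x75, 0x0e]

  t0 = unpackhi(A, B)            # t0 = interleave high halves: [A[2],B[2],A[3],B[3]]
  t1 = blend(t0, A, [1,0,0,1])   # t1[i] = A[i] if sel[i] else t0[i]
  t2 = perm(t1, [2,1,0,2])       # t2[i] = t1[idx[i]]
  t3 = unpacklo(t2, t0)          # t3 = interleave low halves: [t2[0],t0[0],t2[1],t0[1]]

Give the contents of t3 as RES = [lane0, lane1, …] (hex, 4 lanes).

RES = [0x11, 0x16, 0x75, 0x75]

  t0: 16 75 11 0e
  t1: cb 75 11 11
  t2: 11 75 cb 11
  t3: 11 16 75 75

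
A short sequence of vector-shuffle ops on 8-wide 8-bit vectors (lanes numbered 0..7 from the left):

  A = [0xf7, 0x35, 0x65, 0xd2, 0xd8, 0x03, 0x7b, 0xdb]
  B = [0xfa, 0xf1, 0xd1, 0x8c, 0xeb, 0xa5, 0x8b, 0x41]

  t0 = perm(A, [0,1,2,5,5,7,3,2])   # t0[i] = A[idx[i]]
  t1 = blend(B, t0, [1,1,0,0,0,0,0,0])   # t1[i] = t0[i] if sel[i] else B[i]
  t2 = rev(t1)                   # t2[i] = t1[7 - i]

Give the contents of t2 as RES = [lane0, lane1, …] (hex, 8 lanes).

RES = [0x41, 0x8b, 0xa5, 0xeb, 0x8c, 0xd1, 0x35, 0xf7]

  t0: f7 35 65 03 03 db d2 65
  t1: f7 35 d1 8c eb a5 8b 41
  t2: 41 8b a5 eb 8c d1 35 f7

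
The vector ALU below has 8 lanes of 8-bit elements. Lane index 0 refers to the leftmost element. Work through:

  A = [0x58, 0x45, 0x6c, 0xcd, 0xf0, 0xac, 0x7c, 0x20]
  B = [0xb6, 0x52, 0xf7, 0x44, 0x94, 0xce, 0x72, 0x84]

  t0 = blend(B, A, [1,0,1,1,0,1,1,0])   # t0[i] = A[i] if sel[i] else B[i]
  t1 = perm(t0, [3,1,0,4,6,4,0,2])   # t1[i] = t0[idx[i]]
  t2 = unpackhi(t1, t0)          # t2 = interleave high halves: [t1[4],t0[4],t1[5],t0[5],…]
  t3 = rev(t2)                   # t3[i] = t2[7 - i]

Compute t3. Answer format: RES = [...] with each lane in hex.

t0 = [0x58, 0x52, 0x6c, 0xcd, 0x94, 0xac, 0x7c, 0x84]
t1 = [0xcd, 0x52, 0x58, 0x94, 0x7c, 0x94, 0x58, 0x6c]
t2 = [0x7c, 0x94, 0x94, 0xac, 0x58, 0x7c, 0x6c, 0x84]
t3 = [0x84, 0x6c, 0x7c, 0x58, 0xac, 0x94, 0x94, 0x7c]

RES = [0x84, 0x6c, 0x7c, 0x58, 0xac, 0x94, 0x94, 0x7c]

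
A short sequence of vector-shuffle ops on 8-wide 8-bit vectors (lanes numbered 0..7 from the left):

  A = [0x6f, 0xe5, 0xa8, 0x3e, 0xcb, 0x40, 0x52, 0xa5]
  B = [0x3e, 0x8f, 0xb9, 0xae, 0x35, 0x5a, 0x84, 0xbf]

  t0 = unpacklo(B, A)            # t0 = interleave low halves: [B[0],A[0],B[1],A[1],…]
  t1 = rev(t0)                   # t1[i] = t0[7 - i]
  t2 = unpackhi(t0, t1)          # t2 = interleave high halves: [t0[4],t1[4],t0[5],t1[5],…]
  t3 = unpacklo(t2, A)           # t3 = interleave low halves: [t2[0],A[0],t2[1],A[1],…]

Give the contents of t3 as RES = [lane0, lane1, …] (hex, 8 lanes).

RES = [ 0xb9  0x6f  0xe5  0xe5  0xa8  0xa8  0x8f  0x3e ]

t0 = [0x3e, 0x6f, 0x8f, 0xe5, 0xb9, 0xa8, 0xae, 0x3e]
t1 = [0x3e, 0xae, 0xa8, 0xb9, 0xe5, 0x8f, 0x6f, 0x3e]
t2 = [0xb9, 0xe5, 0xa8, 0x8f, 0xae, 0x6f, 0x3e, 0x3e]
t3 = [0xb9, 0x6f, 0xe5, 0xe5, 0xa8, 0xa8, 0x8f, 0x3e]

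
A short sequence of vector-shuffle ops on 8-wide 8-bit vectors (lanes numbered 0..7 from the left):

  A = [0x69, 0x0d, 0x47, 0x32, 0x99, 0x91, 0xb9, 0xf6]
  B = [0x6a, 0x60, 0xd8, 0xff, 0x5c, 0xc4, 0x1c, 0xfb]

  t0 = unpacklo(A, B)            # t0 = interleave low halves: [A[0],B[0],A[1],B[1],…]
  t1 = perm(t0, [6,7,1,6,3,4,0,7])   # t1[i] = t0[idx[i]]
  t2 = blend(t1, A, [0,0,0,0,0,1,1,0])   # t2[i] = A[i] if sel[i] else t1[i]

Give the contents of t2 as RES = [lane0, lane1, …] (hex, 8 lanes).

t0 = [0x69, 0x6a, 0x0d, 0x60, 0x47, 0xd8, 0x32, 0xff]
t1 = [0x32, 0xff, 0x6a, 0x32, 0x60, 0x47, 0x69, 0xff]
t2 = [0x32, 0xff, 0x6a, 0x32, 0x60, 0x91, 0xb9, 0xff]

RES = [0x32, 0xff, 0x6a, 0x32, 0x60, 0x91, 0xb9, 0xff]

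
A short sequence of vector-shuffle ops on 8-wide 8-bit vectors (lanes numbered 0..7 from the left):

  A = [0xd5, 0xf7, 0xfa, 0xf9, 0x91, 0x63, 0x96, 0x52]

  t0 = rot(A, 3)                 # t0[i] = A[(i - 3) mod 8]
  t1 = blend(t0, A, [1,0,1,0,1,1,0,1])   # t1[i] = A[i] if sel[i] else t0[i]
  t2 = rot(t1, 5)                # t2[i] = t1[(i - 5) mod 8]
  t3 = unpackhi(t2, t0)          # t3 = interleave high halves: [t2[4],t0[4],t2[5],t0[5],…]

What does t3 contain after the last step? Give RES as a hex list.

RES = [ 0x52  0xf7  0xd5  0xfa  0x96  0xf9  0xfa  0x91 ]

t0 = [0x63, 0x96, 0x52, 0xd5, 0xf7, 0xfa, 0xf9, 0x91]
t1 = [0xd5, 0x96, 0xfa, 0xd5, 0x91, 0x63, 0xf9, 0x52]
t2 = [0xd5, 0x91, 0x63, 0xf9, 0x52, 0xd5, 0x96, 0xfa]
t3 = [0x52, 0xf7, 0xd5, 0xfa, 0x96, 0xf9, 0xfa, 0x91]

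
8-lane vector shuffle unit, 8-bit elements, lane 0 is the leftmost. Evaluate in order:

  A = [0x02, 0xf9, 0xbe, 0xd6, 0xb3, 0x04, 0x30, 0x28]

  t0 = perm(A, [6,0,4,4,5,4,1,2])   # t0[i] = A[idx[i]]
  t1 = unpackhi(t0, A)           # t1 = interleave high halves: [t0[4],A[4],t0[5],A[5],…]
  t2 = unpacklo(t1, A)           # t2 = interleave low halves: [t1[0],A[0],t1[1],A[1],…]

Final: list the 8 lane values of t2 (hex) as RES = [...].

RES = [0x04, 0x02, 0xb3, 0xf9, 0xb3, 0xbe, 0x04, 0xd6]

→ t0 |30|02|b3|b3|04|b3|f9|be|
→ t1 |04|b3|b3|04|f9|30|be|28|
→ t2 |04|02|b3|f9|b3|be|04|d6|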